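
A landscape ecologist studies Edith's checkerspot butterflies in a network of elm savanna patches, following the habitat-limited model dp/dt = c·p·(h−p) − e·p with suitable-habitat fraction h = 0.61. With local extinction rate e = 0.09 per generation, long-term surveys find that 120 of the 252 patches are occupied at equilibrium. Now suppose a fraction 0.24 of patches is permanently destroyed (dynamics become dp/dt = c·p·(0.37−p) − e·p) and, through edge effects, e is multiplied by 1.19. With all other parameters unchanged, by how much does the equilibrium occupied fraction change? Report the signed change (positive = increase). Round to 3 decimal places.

Observed p* = 120/252 = 0.47619.
Balance c(h−p*) = e gives c = e/(0.61 − 0.47619) = 0.09/0.13381 = 0.67260.
New p* = 0.37 − e/c = 0.37 − 0.10710/0.67260 = 0.21077.
Δp* = 0.21077 − 0.47619 = -0.26542.

-0.265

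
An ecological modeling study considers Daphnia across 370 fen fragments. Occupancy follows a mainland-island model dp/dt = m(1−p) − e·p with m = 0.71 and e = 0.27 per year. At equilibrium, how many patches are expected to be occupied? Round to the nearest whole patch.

268

p* = m/(m+e) = 0.71/0.9800 = 0.7245.
Expected occupied patches = N × p* = 370 × 0.7245 = 268.06 ≈ 268.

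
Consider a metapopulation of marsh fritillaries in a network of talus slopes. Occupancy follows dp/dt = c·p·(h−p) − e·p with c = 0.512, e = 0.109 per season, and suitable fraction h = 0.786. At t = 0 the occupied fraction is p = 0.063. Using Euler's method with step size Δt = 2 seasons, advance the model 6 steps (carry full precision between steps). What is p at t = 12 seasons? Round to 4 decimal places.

0.4446

Update rule: p ← p + [c·p·(h−p) − e·p]·Δt with Δt = 2.
p: 0.06300 → 0.09591  (Δp = +0.03291)
p: 0.09591 → 0.14277  (Δp = +0.04687)
p: 0.14277 → 0.20569  (Δp = +0.06292)
p: 0.20569 → 0.28308  (Δp = +0.07739)
p: 0.28308 → 0.36715  (Δp = +0.08407)
p: 0.36715 → 0.44458  (Δp = +0.07743)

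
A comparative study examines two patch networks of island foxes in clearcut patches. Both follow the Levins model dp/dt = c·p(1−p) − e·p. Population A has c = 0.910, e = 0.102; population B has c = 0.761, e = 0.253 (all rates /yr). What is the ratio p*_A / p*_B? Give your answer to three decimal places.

A: p*_A = 1 − 0.102/0.910 = 0.8879.
B: p*_B = 1 − 0.253/0.761 = 0.6675.
p*_A / p*_B = 0.8879/0.6675 = 1.3301.

1.330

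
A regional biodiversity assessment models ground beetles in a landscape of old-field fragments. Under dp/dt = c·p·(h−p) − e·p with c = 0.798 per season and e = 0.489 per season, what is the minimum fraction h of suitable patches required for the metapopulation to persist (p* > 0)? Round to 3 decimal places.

0.613

p* = h − e/c is positive only when h > e/c.
h_min = e/c = 0.489/0.798 = 0.6128.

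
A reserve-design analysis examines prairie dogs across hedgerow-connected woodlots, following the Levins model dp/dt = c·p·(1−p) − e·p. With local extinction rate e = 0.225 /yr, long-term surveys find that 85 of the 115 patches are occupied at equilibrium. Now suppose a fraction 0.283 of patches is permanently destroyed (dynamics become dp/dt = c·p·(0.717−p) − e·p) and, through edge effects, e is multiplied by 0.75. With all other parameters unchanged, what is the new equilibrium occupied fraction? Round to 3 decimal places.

Observed p* = 85/115 = 0.73913.
Balance c(1−p*) = e gives c = e/(1 − 0.73913) = 0.225/0.26087 = 0.86250.
New p* = 0.717 − e/c = 0.717 − 0.16875/0.86250 = 0.52135.

0.521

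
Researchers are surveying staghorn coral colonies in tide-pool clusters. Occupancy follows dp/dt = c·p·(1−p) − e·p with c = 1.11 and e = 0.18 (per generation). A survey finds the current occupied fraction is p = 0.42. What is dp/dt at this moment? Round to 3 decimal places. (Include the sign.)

0.195

Colonization term: c·p·(1−p) = 1.11×0.42×0.5800 = 0.27040.
Extinction term: e·p = 0.07560.
dp/dt = 0.27040 − 0.07560 = 0.19480.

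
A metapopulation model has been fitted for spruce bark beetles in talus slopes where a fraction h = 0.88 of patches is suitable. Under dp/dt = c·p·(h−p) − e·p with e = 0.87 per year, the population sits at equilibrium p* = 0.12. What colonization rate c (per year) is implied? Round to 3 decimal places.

At equilibrium c(h−p*) = e, so c = e/(h−p*).
c = 0.87/(0.88 − 0.12) = 0.87/0.7600 = 1.1447.

1.145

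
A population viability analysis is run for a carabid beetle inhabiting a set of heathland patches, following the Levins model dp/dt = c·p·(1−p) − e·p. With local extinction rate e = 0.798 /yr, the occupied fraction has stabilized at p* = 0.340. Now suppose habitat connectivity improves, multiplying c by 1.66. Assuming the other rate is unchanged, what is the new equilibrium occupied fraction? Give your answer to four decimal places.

0.6024

Balance c(1−p*) = e gives c = e/(1 − 0.34000) = 0.798/0.66000 = 1.20909.
New p* = 1 − e/c = 1 − 0.79800/2.00709 = 0.60241.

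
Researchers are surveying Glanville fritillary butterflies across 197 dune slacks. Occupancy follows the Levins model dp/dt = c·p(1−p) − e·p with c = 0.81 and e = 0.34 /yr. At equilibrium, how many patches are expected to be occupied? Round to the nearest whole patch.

p* = 1 − e/c = 1 − 0.34/0.81 = 0.5802.
Expected occupied patches = N × p* = 197 × 0.5802 = 114.31 ≈ 114.

114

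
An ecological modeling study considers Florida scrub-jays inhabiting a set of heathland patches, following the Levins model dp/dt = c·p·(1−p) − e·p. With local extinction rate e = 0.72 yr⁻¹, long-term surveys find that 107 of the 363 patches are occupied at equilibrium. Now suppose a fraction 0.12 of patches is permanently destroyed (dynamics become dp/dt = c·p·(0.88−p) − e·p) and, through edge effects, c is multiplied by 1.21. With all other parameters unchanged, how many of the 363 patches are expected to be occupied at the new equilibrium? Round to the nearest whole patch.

Observed p* = 107/363 = 0.29477.
Balance c(1−p*) = e gives c = e/(1 − 0.29477) = 0.72/0.70523 = 1.02094.
New p* = 0.88 − e/c = 0.88 − 0.72000/1.23534 = 0.29716.
Expected occupied = 363 × 0.29716 = 107.87 ≈ 108.

108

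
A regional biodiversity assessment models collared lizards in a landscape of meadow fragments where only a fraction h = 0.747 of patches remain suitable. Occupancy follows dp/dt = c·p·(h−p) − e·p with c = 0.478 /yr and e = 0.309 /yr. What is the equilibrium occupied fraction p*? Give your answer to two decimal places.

Setting dp/dt = 0 and dividing by p* gives c·(h−p*) = e.
So p* = h − e/c = 0.747 − 0.309/0.478 = 0.747 − 0.6464 = 0.1006.

0.10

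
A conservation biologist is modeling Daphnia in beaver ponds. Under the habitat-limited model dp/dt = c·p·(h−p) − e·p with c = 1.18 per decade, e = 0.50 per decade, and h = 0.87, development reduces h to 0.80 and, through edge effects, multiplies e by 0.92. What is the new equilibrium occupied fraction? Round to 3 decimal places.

Before: p* = h − e/c = 0.87 − 0.50/1.18 = 0.87 − 0.4237 = 0.4463.
After: c = 1.18, e = 0.46, h = 0.80; p* = 0.80 − 0.46/1.18 = 0.4102.

0.410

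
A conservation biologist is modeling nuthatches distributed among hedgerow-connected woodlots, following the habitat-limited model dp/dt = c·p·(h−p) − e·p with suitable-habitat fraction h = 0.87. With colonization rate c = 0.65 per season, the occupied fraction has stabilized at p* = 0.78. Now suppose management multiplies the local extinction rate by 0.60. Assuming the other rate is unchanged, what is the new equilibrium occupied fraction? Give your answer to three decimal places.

Balance c(h−p*) = e gives e = 0.65×(0.87 − 0.78000) = 0.05850.
New p* = 0.87 − e/c = 0.87 − 0.03510/0.65000 = 0.81600.

0.816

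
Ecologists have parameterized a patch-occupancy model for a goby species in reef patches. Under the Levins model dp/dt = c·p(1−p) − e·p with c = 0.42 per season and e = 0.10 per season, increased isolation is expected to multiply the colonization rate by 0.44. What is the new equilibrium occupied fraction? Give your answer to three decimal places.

Before: p* = 1 − 0.10/0.42 = 0.7619.
After the change, c = 0.1848, e = 0.1, so p* = 1 − 0.1/0.1848 = 0.4589.

0.459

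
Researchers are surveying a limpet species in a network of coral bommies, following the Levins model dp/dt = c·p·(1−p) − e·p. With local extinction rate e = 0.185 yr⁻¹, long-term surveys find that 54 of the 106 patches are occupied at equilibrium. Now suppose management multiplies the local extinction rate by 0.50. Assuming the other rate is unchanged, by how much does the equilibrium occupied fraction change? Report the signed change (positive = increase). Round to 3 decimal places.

0.245

Observed p* = 54/106 = 0.50943.
Balance c(1−p*) = e gives c = e/(1 − 0.50943) = 0.185/0.49057 = 0.37711.
New p* = 1 − e/c = 1 − 0.09250/0.37711 = 0.75471.
Δp* = 0.75471 − 0.50943 = +0.24528.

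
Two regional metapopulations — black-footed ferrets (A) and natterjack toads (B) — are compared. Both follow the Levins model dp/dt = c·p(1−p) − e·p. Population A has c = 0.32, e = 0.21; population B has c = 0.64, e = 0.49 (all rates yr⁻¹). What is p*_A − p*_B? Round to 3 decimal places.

0.109

A: p*_A = 1 − 0.21/0.32 = 0.3438.
B: p*_B = 1 − 0.49/0.64 = 0.2344.
p*_A − p*_B = 0.3438 − 0.2344 = 0.1094.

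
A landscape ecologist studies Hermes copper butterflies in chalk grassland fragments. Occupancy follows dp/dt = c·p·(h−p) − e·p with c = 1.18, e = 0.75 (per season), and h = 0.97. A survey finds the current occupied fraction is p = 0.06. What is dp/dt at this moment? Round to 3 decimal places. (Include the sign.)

0.019

Colonization term: c·p·(h−p) = 1.18×0.06×0.9100 = 0.06443.
Extinction term: e·p = 0.04500.
dp/dt = 0.06443 − 0.04500 = 0.01943.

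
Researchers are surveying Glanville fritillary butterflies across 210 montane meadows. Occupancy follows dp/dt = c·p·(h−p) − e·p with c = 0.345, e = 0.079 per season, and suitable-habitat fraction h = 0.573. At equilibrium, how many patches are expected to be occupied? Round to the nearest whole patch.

p* = h − e/c = 0.573 − 0.2290 = 0.3440.
Expected occupied patches = N × p* = 210 × 0.3440 = 72.24 ≈ 72.

72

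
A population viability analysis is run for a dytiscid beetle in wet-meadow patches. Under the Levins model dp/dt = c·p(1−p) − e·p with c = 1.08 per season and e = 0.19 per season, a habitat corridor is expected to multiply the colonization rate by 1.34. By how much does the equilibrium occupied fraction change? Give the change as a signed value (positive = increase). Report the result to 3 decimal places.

0.045

Before: p* = 1 − 0.19/1.08 = 0.8241.
After the change, c = 1.4472, e = 0.19, so p* = 1 − 0.19/1.4472 = 0.8687.
Δp* = 0.8687 − 0.8241 = +0.0446.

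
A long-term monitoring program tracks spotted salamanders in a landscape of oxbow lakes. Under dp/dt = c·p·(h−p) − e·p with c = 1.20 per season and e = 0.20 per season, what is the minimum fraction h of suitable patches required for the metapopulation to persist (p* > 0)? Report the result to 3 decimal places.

p* = h − e/c is positive only when h > e/c.
h_min = e/c = 0.20/1.20 = 0.1667.

0.167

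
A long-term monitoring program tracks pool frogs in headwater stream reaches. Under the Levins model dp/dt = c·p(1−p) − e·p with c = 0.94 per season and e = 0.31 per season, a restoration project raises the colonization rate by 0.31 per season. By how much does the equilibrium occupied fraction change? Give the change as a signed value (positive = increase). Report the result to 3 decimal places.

0.082

Before: p* = 1 − 0.31/0.94 = 0.6702.
After the change, c = 1.25, e = 0.31, so p* = 1 − 0.31/1.25 = 0.7520.
Δp* = 0.7520 − 0.6702 = +0.0818.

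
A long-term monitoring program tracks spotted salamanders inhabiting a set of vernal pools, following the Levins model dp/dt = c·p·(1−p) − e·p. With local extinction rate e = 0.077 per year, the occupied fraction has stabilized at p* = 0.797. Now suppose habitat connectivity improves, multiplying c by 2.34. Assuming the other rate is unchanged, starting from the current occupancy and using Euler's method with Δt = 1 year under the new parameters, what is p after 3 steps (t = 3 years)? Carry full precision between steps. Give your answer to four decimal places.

0.9118

Balance c(1−p*) = e gives c = e/(1 − 0.79700) = 0.077/0.20300 = 0.37931.
Starting from p₀ = 0.79700; update p ← p + (dp/dt)·Δt with the new parameters.
  1  |  dp/dt·Δt = +0.082234  |  p_1 = 0.879234
  2  |  dp/dt·Δt = +0.026544  |  p_2 = 0.905778
  3  |  dp/dt·Δt = +0.006005  |  p_3 = 0.911784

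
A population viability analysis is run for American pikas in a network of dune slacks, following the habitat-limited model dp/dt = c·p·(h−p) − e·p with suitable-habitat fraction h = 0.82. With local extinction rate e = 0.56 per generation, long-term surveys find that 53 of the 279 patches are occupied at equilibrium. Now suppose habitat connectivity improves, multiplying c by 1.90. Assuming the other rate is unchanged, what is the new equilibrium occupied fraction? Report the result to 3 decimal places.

0.488

Observed p* = 53/279 = 0.18996.
Balance c(h−p*) = e gives c = e/(0.82 − 0.18996) = 0.56/0.63004 = 0.88883.
New p* = 0.82 − e/c = 0.82 − 0.56000/1.68878 = 0.48840.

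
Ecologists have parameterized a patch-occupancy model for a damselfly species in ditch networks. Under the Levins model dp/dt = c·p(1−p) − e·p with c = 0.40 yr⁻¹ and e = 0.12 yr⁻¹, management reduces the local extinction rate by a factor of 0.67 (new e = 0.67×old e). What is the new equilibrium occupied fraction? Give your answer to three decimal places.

Before: p* = 1 − 0.12/0.40 = 0.7000.
After the change, c = 0.4, e = 0.0804, so p* = 1 − 0.0804/0.4 = 0.7990.

0.799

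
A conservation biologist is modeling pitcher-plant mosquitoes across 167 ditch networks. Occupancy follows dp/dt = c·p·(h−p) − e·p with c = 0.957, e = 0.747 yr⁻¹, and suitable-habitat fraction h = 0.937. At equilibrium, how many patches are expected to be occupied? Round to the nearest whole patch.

p* = h − e/c = 0.937 − 0.7806 = 0.1564.
Expected occupied patches = N × p* = 167 × 0.1564 = 26.12 ≈ 26.

26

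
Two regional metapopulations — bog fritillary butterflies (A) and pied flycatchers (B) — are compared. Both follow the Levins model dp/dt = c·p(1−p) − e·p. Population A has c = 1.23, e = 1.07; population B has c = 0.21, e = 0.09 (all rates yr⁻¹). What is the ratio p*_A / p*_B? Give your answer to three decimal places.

A: p*_A = 1 − 1.07/1.23 = 0.1301.
B: p*_B = 1 − 0.09/0.21 = 0.5714.
p*_A / p*_B = 0.1301/0.5714 = 0.2276.

0.228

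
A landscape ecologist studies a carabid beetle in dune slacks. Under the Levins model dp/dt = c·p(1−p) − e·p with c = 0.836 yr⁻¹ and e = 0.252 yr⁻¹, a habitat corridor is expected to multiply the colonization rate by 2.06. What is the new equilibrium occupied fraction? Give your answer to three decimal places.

0.854

Before: p* = 1 − 0.252/0.836 = 0.6986.
After the change, c = 1.72216, e = 0.252, so p* = 1 − 0.252/1.72216 = 0.8537.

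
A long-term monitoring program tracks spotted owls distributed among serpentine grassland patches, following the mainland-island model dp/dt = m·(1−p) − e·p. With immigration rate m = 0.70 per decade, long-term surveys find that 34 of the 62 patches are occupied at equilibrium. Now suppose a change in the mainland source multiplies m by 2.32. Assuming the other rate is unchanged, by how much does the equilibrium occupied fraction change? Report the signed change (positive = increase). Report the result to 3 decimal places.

Observed p* = 34/62 = 0.54839.
Balance m(1−p*) = e·p* gives e = m(1−p*)/p* = 0.70×0.45161/0.54839 = 0.57646.
New p* = m/(m+e) = 1.62400/(1.62400+0.57646) = 0.73803.
Δp* = 0.73803 − 0.54839 = +0.18964.

0.190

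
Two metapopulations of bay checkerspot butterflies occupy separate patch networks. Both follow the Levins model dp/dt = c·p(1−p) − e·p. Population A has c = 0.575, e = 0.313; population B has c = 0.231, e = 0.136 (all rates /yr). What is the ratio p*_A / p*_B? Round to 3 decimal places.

A: p*_A = 1 − 0.313/0.575 = 0.4557.
B: p*_B = 1 − 0.136/0.231 = 0.4113.
p*_A / p*_B = 0.4557/0.4113 = 1.1080.

1.108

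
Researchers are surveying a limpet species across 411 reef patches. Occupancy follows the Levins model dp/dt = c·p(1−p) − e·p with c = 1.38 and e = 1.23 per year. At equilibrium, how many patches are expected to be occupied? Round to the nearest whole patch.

45

p* = 1 − e/c = 1 − 1.23/1.38 = 0.1087.
Expected occupied patches = N × p* = 411 × 0.1087 = 44.67 ≈ 45.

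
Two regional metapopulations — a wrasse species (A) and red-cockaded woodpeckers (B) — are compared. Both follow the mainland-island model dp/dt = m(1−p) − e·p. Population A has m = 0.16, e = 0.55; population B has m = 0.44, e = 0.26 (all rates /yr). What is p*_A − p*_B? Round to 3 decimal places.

A: p*_A = m/(m+e) = 0.16/0.7100 = 0.2254.
B: p*_B = 0.44/0.7000 = 0.6286.
p*_A − p*_B = 0.2254 − 0.6286 = -0.4032.

-0.403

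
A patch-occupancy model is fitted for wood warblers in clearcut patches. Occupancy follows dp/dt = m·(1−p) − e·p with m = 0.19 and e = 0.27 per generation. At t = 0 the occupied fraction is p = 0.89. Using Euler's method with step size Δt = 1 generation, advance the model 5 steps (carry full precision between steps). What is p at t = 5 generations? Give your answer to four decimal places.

Update rule: p ← p + [m·(1−p) − e·p]·Δt with Δt = 1.
p: 0.89000 → 0.67060  (Δp = -0.21940)
p: 0.67060 → 0.55212  (Δp = -0.11848)
p: 0.55212 → 0.48815  (Δp = -0.06398)
p: 0.48815 → 0.45360  (Δp = -0.03455)
p: 0.45360 → 0.43494  (Δp = -0.01866)

0.4349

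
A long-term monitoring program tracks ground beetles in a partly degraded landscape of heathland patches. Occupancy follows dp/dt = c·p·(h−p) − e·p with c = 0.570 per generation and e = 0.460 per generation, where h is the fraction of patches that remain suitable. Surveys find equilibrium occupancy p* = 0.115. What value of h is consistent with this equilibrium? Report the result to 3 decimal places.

0.922

At equilibrium c(h−p*) = e, so h = p* + e/c.
h = 0.115 + 0.460/0.570 = 0.115 + 0.8070 = 0.9220.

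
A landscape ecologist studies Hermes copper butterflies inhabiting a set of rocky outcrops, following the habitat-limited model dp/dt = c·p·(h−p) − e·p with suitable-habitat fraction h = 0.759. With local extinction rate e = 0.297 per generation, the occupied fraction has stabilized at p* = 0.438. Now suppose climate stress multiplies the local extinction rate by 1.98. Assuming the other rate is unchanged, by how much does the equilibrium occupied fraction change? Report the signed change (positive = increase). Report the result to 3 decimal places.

Balance c(h−p*) = e gives c = e/(0.759 − 0.43800) = 0.297/0.32100 = 0.92523.
New p* = 0.759 − e/c = 0.759 − 0.58806/0.92523 = 0.12342.
Δp* = 0.12342 − 0.43800 = -0.31458.

-0.315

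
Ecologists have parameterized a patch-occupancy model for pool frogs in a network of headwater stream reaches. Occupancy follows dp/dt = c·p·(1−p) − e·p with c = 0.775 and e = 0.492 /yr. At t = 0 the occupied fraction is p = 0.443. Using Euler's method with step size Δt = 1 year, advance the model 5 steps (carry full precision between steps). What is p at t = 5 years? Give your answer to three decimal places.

0.377

Update rule: p ← p + [c·p·(1−p) − e·p]·Δt with Δt = 1.
  1  |  dp/dt·Δt = -0.026724  |  p_1 = 0.416276
  2  |  dp/dt·Δt = -0.016490  |  p_2 = 0.399786
  3  |  dp/dt·Δt = -0.010728  |  p_3 = 0.389058
  4  |  dp/dt·Δt = -0.007205  |  p_4 = 0.381853
  5  |  dp/dt·Δt = -0.004940  |  p_5 = 0.376913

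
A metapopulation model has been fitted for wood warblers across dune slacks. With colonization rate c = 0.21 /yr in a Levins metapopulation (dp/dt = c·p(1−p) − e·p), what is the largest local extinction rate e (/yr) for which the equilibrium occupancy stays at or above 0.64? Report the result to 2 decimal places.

0.08

1 − e/c ≥ 0.64 ⇒ e ≤ c(1 − 0.64) = 0.21 × 0.3600.
e_max = 0.0756.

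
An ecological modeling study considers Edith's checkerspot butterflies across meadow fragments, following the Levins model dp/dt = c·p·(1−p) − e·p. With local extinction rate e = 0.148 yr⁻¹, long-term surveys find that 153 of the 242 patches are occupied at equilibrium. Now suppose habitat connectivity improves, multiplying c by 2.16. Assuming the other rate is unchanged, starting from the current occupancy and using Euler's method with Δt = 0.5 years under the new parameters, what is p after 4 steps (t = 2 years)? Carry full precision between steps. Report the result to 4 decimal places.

Observed p* = 153/242 = 0.63223.
Balance c(1−p*) = e gives c = e/(1 − 0.63223) = 0.148/0.36777 = 0.40243.
Starting from p₀ = 0.63223; update p ← p + (dp/dt)·Δt with the new parameters.
p: 0.63223 → 0.68650  (Δp = +0.05427)
p: 0.68650 → 0.72924  (Δp = +0.04274)
p: 0.72924 → 0.76109  (Δp = +0.03185)
p: 0.76109 → 0.78380  (Δp = +0.02271)

0.7838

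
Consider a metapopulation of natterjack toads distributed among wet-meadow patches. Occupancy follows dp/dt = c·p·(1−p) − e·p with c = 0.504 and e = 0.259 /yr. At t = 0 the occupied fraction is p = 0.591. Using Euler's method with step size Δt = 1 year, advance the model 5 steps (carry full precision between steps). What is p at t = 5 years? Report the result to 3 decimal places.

0.507

Update rule: p ← p + [c·p·(1−p) − e·p]·Δt with Δt = 1.
p: 0.59100 → 0.55976  (Δp = -0.03124)
p: 0.55976 → 0.53898  (Δp = -0.02078)
p: 0.53898 → 0.52462  (Δp = -0.01436)
p: 0.52462 → 0.51444  (Δp = -0.01018)
p: 0.51444 → 0.50709  (Δp = -0.00734)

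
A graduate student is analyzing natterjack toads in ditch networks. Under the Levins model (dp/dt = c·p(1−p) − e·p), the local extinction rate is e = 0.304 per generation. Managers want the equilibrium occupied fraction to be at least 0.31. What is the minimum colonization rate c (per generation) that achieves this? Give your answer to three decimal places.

0.441

p* = 1 − e/c ≥ 0.31 requires e/c ≤ 0.6900, i.e. c ≥ e/0.6900.
c_min = 0.304/0.6900 = 0.4406.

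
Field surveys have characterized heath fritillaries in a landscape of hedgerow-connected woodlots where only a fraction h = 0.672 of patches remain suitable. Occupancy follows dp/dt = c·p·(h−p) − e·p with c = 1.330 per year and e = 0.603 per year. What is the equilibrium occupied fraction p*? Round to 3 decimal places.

0.219

Setting dp/dt = 0 and dividing by p* gives c·(h−p*) = e.
So p* = h − e/c = 0.672 − 0.603/1.330 = 0.672 − 0.4534 = 0.2186.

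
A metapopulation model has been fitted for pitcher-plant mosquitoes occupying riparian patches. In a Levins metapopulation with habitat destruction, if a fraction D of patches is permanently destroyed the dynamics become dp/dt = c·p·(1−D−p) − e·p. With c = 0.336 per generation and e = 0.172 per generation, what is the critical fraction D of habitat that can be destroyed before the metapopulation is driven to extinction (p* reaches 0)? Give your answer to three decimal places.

The nontrivial equilibrium is p* = (1−D) − e/c; extinction occurs when this hits zero.
So D_crit = 1 − e/c = 1 − 0.172/0.336 = 1 − 0.5119 = 0.4881.
Note this equals the original equilibrium occupancy — the Levins extinction-debt result.

0.488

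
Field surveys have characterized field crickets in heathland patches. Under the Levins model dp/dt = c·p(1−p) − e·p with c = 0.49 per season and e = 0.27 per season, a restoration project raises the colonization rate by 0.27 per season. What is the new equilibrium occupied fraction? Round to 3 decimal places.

0.645

Before: p* = 1 − 0.27/0.49 = 0.4490.
After the change, c = 0.76, e = 0.27, so p* = 1 − 0.27/0.76 = 0.6447.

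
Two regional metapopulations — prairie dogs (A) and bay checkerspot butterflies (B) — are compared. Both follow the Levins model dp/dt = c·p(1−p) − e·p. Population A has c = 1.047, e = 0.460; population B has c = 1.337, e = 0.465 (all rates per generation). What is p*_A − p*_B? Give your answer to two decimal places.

A: p*_A = 1 − 0.460/1.047 = 0.5606.
B: p*_B = 1 − 0.465/1.337 = 0.6522.
p*_A − p*_B = 0.5606 − 0.6522 = -0.0916.

-0.09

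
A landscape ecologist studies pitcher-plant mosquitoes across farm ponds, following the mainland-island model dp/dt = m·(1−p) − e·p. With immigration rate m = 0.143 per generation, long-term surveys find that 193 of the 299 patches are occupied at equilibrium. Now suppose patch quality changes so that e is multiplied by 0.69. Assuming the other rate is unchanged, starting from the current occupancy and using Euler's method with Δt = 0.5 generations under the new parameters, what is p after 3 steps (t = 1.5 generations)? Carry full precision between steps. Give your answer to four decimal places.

Observed p* = 193/299 = 0.64548.
Balance m(1−p*) = e·p* gives e = m(1−p*)/p* = 0.143×0.35452/0.64548 = 0.07854.
Starting from p₀ = 0.64548; update p ← p + (dp/dt)·Δt with the new parameters.
step 1: Δp = +0.00786, p = 0.65334
step 2: Δp = +0.00708, p = 0.66043
step 3: Δp = +0.00638, p = 0.66681

0.6668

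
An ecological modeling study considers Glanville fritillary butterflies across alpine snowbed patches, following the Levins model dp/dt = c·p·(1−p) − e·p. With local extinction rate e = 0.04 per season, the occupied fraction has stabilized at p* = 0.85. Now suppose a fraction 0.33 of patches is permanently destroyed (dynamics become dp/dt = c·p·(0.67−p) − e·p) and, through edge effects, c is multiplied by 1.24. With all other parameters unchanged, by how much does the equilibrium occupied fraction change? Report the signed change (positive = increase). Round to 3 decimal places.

-0.301

Balance c(1−p*) = e gives c = e/(1 − 0.85000) = 0.04/0.15000 = 0.26667.
New p* = 0.67 − e/c = 0.67 − 0.04000/0.33067 = 0.54903.
Δp* = 0.54903 − 0.85000 = -0.30097.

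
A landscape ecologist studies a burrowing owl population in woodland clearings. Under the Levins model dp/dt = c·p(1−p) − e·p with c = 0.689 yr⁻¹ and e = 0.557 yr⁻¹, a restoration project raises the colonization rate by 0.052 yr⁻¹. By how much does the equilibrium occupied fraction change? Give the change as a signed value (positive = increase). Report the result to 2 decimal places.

0.06

Before: p* = 1 − 0.557/0.689 = 0.1916.
After the change, c = 0.741, e = 0.557, so p* = 1 − 0.557/0.741 = 0.2483.
Δp* = 0.2483 − 0.1916 = +0.0567.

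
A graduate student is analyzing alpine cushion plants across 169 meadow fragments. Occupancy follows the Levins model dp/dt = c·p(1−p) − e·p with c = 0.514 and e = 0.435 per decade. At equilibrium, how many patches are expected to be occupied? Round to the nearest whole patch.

26

p* = 1 − e/c = 1 − 0.435/0.514 = 0.1537.
Expected occupied patches = N × p* = 169 × 0.1537 = 25.97 ≈ 26.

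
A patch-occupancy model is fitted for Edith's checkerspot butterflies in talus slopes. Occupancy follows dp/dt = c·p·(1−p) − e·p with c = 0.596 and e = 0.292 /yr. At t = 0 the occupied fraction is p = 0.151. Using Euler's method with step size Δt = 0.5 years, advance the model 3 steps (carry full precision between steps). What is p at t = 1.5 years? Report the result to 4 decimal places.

0.2021

Update rule: p ← p + [c·p·(1−p) − e·p]·Δt with Δt = 0.5.
  1  |  dp/dt·Δt = +0.016157  |  p_1 = 0.167157
  2  |  dp/dt·Δt = +0.017081  |  p_2 = 0.184239
  3  |  dp/dt·Δt = +0.017889  |  p_3 = 0.202128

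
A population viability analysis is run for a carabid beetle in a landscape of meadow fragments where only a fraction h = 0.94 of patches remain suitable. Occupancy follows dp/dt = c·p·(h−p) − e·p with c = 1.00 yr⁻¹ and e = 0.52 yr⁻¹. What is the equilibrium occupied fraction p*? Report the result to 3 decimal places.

Setting dp/dt = 0 and dividing by p* gives c·(h−p*) = e.
So p* = h − e/c = 0.94 − 0.52/1.00 = 0.94 − 0.5200 = 0.4200.

0.420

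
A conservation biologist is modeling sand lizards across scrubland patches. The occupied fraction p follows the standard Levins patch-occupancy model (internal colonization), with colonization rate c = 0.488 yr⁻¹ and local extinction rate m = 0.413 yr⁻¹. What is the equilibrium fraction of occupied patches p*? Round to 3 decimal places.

At equilibrium, colonization balances extinction: c·p*·(1−p*) = m·p*.
So p* = 1 − m/c = 1 − 0.413/0.488 = 1 − 0.8463 = 0.1537.

0.154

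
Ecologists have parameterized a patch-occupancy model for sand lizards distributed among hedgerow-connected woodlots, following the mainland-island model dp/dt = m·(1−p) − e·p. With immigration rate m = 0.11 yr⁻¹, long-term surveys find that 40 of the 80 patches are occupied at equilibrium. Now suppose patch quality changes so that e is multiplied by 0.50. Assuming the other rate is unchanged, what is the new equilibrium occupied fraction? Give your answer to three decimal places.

0.667

Observed p* = 40/80 = 0.50000.
Balance m(1−p*) = e·p* gives e = m(1−p*)/p* = 0.11×0.50000/0.50000 = 0.11000.
New p* = m/(m+e) = 0.11000/(0.11000+0.05500) = 0.66667.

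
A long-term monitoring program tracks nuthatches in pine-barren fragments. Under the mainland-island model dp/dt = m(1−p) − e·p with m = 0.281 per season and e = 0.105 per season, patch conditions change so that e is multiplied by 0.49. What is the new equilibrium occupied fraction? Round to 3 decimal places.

0.845

Before: p* = 0.281/(0.281+0.105) = 0.7280.
After: m = 0.281, e = 0.05145; p* = 0.281/0.3325 = 0.8452.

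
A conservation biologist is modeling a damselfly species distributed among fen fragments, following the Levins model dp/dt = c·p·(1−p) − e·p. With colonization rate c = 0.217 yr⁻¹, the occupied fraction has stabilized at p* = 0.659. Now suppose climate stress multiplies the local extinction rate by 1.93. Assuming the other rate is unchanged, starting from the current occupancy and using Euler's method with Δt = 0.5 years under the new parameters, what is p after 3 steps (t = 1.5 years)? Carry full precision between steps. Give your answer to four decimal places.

0.5977

Balance c(1−p*) = e gives e = 0.217×(1 − 0.65900) = 0.07400.
Starting from p₀ = 0.65900; update p ← p + (dp/dt)·Δt with the new parameters.
t = 0.5: p = 0.65900 + (-0.02268) = 0.63632
t = 1: p = 0.63632 + (-0.02033) = 0.61600
t = 1.5: p = 0.61600 + (-0.01832) = 0.59767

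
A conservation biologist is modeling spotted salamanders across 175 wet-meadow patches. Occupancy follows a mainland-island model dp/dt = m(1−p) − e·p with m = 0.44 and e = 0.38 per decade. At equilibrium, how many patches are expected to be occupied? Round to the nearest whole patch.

94

p* = m/(m+e) = 0.44/0.8200 = 0.5366.
Expected occupied patches = N × p* = 175 × 0.5366 = 93.90 ≈ 94.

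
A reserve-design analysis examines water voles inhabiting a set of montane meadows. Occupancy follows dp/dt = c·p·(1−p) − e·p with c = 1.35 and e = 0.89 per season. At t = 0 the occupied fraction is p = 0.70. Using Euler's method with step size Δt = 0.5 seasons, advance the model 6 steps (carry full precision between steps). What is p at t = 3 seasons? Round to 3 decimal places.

Update rule: p ← p + [c·p·(1−p) − e·p]·Δt with Δt = 0.5.
p: 0.70000 → 0.53025  (Δp = -0.16975)
p: 0.53025 → 0.46242  (Δp = -0.06783)
p: 0.46242 → 0.42444  (Δp = -0.03798)
p: 0.42444 → 0.40046  (Δp = -0.02398)
p: 0.40046 → 0.38432  (Δp = -0.01614)
p: 0.38432 → 0.37301  (Δp = -0.01130)

0.373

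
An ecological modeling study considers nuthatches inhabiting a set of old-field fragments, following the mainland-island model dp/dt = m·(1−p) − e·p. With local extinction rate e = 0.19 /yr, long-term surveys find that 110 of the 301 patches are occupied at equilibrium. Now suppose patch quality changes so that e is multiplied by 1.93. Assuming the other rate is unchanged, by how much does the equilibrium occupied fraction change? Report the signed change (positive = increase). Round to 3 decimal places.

-0.136

Observed p* = 110/301 = 0.36545.
Balance m(1−p*) = e·p* gives m = e·p*/(1−p*) = 0.19×0.36545/0.63455 = 0.10942.
New p* = m/(m+e) = 0.10942/(0.10942+0.36670) = 0.22982.
Δp* = 0.22982 − 0.36545 = -0.13563.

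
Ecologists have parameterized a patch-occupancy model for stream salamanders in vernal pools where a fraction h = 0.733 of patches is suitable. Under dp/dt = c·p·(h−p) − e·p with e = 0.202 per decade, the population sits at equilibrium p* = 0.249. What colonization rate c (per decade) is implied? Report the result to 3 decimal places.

At equilibrium c(h−p*) = e, so c = e/(h−p*).
c = 0.202/(0.733 − 0.249) = 0.202/0.4840 = 0.4174.

0.417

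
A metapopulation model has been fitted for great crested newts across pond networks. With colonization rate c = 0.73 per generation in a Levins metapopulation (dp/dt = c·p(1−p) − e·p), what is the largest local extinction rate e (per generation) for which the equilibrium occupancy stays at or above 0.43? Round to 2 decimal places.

1 − e/c ≥ 0.43 ⇒ e ≤ c(1 − 0.43) = 0.73 × 0.5700.
e_max = 0.4161.

0.42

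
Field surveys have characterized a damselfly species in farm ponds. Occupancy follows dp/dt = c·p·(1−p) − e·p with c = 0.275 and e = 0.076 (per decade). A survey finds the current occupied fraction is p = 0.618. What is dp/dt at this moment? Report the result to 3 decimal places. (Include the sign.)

0.018

Colonization term: c·p·(1−p) = 0.275×0.618×0.3820 = 0.06492.
Extinction term: e·p = 0.04697.
dp/dt = 0.06492 − 0.04697 = 0.01795.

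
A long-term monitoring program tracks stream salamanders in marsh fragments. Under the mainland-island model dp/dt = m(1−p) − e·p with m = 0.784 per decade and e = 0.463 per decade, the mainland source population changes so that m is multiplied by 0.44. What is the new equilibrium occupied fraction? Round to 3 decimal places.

Before: p* = 0.784/(0.784+0.463) = 0.6287.
After: m = 0.34496, e = 0.463; p* = 0.34496/0.8080 = 0.4270.

0.427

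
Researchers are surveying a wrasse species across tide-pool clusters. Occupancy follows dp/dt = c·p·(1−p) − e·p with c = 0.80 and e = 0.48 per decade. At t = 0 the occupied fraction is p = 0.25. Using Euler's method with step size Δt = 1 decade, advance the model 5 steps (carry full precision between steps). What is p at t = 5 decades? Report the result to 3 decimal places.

0.363

Update rule: p ← p + [c·p·(1−p) − e·p]·Δt with Δt = 1.
t = 1: p = 0.25000 + (+0.03000) = 0.28000
t = 2: p = 0.28000 + (+0.02688) = 0.30688
t = 3: p = 0.30688 + (+0.02286) = 0.32974
t = 4: p = 0.32974 + (+0.01853) = 0.34828
t = 5: p = 0.34828 + (+0.01441) = 0.36269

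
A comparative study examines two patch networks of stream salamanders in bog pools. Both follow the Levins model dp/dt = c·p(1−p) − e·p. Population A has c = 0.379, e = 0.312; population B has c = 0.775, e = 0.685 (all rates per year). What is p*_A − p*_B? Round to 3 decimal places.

A: p*_A = 1 − 0.312/0.379 = 0.1768.
B: p*_B = 1 − 0.685/0.775 = 0.1161.
p*_A − p*_B = 0.1768 − 0.1161 = 0.0607.

0.061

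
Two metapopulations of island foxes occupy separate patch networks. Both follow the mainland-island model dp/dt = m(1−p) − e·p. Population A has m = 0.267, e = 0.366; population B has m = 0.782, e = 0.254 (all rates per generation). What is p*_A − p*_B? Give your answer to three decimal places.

A: p*_A = m/(m+e) = 0.267/0.6330 = 0.4218.
B: p*_B = 0.782/1.0360 = 0.7548.
p*_A − p*_B = 0.4218 − 0.7548 = -0.3330.

-0.333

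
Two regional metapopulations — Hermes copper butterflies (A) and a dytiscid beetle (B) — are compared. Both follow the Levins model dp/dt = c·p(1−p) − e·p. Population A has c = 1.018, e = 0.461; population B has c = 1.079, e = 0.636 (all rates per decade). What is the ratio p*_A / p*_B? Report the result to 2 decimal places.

1.33

A: p*_A = 1 − 0.461/1.018 = 0.5472.
B: p*_B = 1 − 0.636/1.079 = 0.4106.
p*_A / p*_B = 0.5472/0.4106 = 1.3327.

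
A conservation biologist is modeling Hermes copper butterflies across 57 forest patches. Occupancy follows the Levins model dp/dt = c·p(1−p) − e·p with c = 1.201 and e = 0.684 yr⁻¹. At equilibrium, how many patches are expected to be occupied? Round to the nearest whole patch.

25

p* = 1 − e/c = 1 − 0.684/1.201 = 0.4305.
Expected occupied patches = N × p* = 57 × 0.4305 = 24.54 ≈ 25.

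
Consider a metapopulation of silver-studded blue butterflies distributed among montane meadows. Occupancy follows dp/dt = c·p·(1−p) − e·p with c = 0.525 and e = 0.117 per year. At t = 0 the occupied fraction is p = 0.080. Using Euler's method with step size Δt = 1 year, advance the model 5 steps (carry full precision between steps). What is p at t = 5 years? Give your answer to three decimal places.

Update rule: p ← p + [c·p·(1−p) − e·p]·Δt with Δt = 1.
t = 1: p = 0.08000 + (+0.02928) = 0.10928
t = 2: p = 0.10928 + (+0.03832) = 0.14760
t = 3: p = 0.14760 + (+0.04878) = 0.19638
t = 4: p = 0.19638 + (+0.05988) = 0.25626
t = 5: p = 0.25626 + (+0.07008) = 0.32633

0.326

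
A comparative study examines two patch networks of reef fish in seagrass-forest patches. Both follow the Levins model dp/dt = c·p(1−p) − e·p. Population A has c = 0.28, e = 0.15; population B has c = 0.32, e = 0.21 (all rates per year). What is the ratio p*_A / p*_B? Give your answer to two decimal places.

A: p*_A = 1 − 0.15/0.28 = 0.4643.
B: p*_B = 1 − 0.21/0.32 = 0.3438.
p*_A / p*_B = 0.4643/0.3438 = 1.3506.

1.35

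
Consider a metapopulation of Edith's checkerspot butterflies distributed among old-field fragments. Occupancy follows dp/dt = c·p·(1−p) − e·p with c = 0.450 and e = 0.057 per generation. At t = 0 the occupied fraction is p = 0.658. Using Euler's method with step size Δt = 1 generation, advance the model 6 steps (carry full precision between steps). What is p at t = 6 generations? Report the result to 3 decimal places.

0.857

Update rule: p ← p + [c·p·(1−p) − e·p]·Δt with Δt = 1.
  1  |  dp/dt·Δt = +0.063760  |  p_1 = 0.721760
  2  |  dp/dt·Δt = +0.049230  |  p_2 = 0.770990
  3  |  dp/dt·Δt = +0.035508  |  p_3 = 0.806498
  4  |  dp/dt·Δt = +0.024256  |  p_4 = 0.830754
  5  |  dp/dt·Δt = +0.015918  |  p_5 = 0.846672
  6  |  dp/dt·Δt = +0.010158  |  p_6 = 0.856830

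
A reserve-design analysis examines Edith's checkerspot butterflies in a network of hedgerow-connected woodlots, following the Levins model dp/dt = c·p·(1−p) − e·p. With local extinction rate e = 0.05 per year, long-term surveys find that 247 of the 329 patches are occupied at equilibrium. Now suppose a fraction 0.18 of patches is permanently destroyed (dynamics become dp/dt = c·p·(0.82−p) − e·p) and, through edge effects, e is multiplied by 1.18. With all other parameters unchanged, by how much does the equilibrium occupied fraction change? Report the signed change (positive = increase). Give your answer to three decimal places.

Observed p* = 247/329 = 0.75076.
Balance c(1−p*) = e gives c = e/(1 − 0.75076) = 0.05/0.24924 = 0.20061.
New p* = 0.82 − e/c = 0.82 − 0.05900/0.20061 = 0.52590.
Δp* = 0.52590 − 0.75076 = -0.22486.

-0.225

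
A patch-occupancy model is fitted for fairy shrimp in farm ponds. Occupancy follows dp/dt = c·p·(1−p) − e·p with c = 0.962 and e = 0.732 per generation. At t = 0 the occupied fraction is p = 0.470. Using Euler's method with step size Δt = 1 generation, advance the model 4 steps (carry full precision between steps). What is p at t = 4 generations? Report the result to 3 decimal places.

0.280

Update rule: p ← p + [c·p·(1−p) − e·p]·Δt with Δt = 1.
p: 0.47000 → 0.36559  (Δp = -0.10441)
p: 0.36559 → 0.32110  (Δp = -0.04449)
p: 0.32110 → 0.29577  (Δp = -0.02533)
p: 0.29577 → 0.27964  (Δp = -0.01613)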